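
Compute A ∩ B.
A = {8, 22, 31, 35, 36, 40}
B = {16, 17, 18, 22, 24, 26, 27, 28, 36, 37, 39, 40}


Set A = {8, 22, 31, 35, 36, 40}
Set B = {16, 17, 18, 22, 24, 26, 27, 28, 36, 37, 39, 40}
A ∩ B includes only elements in both sets.
Check each element of A against B:
8 ✗, 22 ✓, 31 ✗, 35 ✗, 36 ✓, 40 ✓
A ∩ B = {22, 36, 40}

{22, 36, 40}


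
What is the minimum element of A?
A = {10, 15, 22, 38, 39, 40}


Set A = {10, 15, 22, 38, 39, 40}
Elements in ascending order: 10, 15, 22, 38, 39, 40
The smallest element is 10.

10


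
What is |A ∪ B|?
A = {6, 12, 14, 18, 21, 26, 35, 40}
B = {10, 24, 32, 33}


Set A = {6, 12, 14, 18, 21, 26, 35, 40}, |A| = 8
Set B = {10, 24, 32, 33}, |B| = 4
A ∩ B = {}, |A ∩ B| = 0
|A ∪ B| = |A| + |B| - |A ∩ B| = 8 + 4 - 0 = 12

12


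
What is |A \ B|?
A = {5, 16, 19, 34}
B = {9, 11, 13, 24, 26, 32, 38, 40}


Set A = {5, 16, 19, 34}
Set B = {9, 11, 13, 24, 26, 32, 38, 40}
A \ B = {5, 16, 19, 34}
|A \ B| = 4

4


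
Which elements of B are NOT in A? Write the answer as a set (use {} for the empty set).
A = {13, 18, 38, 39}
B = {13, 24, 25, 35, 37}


Set A = {13, 18, 38, 39}
Set B = {13, 24, 25, 35, 37}
Check each element of B against A:
13 ∈ A, 24 ∉ A (include), 25 ∉ A (include), 35 ∉ A (include), 37 ∉ A (include)
Elements of B not in A: {24, 25, 35, 37}

{24, 25, 35, 37}


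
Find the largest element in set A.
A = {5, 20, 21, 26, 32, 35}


Set A = {5, 20, 21, 26, 32, 35}
Elements in ascending order: 5, 20, 21, 26, 32, 35
The largest element is 35.

35


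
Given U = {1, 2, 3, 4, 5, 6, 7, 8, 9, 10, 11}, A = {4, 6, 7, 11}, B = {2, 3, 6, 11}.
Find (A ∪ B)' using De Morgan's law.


U = {1, 2, 3, 4, 5, 6, 7, 8, 9, 10, 11}
A = {4, 6, 7, 11}, B = {2, 3, 6, 11}
A ∪ B = {2, 3, 4, 6, 7, 11}
(A ∪ B)' = U \ (A ∪ B) = {1, 5, 8, 9, 10}
Verification via A' ∩ B': A' = {1, 2, 3, 5, 8, 9, 10}, B' = {1, 4, 5, 7, 8, 9, 10}
A' ∩ B' = {1, 5, 8, 9, 10} ✓

{1, 5, 8, 9, 10}


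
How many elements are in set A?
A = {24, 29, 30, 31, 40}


Set A = {24, 29, 30, 31, 40}
Listing elements: 24, 29, 30, 31, 40
Counting: 5 elements
|A| = 5

5


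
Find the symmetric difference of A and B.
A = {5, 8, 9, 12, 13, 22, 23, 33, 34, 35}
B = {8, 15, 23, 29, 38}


Set A = {5, 8, 9, 12, 13, 22, 23, 33, 34, 35}
Set B = {8, 15, 23, 29, 38}
A △ B = (A \ B) ∪ (B \ A)
Elements in A but not B: {5, 9, 12, 13, 22, 33, 34, 35}
Elements in B but not A: {15, 29, 38}
A △ B = {5, 9, 12, 13, 15, 22, 29, 33, 34, 35, 38}

{5, 9, 12, 13, 15, 22, 29, 33, 34, 35, 38}


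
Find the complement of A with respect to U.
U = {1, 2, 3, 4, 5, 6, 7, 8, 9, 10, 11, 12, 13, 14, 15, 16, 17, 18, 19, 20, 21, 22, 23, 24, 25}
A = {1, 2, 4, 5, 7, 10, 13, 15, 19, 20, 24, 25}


Universal set U = {1, 2, 3, 4, 5, 6, 7, 8, 9, 10, 11, 12, 13, 14, 15, 16, 17, 18, 19, 20, 21, 22, 23, 24, 25}
Set A = {1, 2, 4, 5, 7, 10, 13, 15, 19, 20, 24, 25}
A' = U \ A = elements in U but not in A
Checking each element of U:
1 (in A, exclude), 2 (in A, exclude), 3 (not in A, include), 4 (in A, exclude), 5 (in A, exclude), 6 (not in A, include), 7 (in A, exclude), 8 (not in A, include), 9 (not in A, include), 10 (in A, exclude), 11 (not in A, include), 12 (not in A, include), 13 (in A, exclude), 14 (not in A, include), 15 (in A, exclude), 16 (not in A, include), 17 (not in A, include), 18 (not in A, include), 19 (in A, exclude), 20 (in A, exclude), 21 (not in A, include), 22 (not in A, include), 23 (not in A, include), 24 (in A, exclude), 25 (in A, exclude)
A' = {3, 6, 8, 9, 11, 12, 14, 16, 17, 18, 21, 22, 23}

{3, 6, 8, 9, 11, 12, 14, 16, 17, 18, 21, 22, 23}


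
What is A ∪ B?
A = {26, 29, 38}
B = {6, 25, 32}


Set A = {26, 29, 38}
Set B = {6, 25, 32}
A ∪ B includes all elements in either set.
Elements from A: {26, 29, 38}
Elements from B not already included: {6, 25, 32}
A ∪ B = {6, 25, 26, 29, 32, 38}

{6, 25, 26, 29, 32, 38}


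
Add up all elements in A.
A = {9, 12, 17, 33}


Set A = {9, 12, 17, 33}
Sum = 9 + 12 + 17 + 33 = 71

71


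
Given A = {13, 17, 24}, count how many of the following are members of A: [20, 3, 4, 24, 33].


Set A = {13, 17, 24}
Candidates: [20, 3, 4, 24, 33]
Check each candidate:
20 ∉ A, 3 ∉ A, 4 ∉ A, 24 ∈ A, 33 ∉ A
Count of candidates in A: 1

1


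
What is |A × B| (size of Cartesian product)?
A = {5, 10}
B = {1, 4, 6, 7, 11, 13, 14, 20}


Set A = {5, 10} has 2 elements.
Set B = {1, 4, 6, 7, 11, 13, 14, 20} has 8 elements.
|A × B| = |A| × |B| = 2 × 8 = 16

16


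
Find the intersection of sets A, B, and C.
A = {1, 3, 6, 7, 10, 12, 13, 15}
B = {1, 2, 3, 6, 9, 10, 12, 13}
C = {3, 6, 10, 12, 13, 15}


Set A = {1, 3, 6, 7, 10, 12, 13, 15}
Set B = {1, 2, 3, 6, 9, 10, 12, 13}
Set C = {3, 6, 10, 12, 13, 15}
First, A ∩ B = {1, 3, 6, 10, 12, 13}
Then, (A ∩ B) ∩ C = {3, 6, 10, 12, 13}

{3, 6, 10, 12, 13}


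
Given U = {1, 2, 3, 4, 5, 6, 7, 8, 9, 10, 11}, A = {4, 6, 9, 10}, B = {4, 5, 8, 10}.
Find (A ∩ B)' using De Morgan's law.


U = {1, 2, 3, 4, 5, 6, 7, 8, 9, 10, 11}
A = {4, 6, 9, 10}, B = {4, 5, 8, 10}
A ∩ B = {4, 10}
(A ∩ B)' = U \ (A ∩ B) = {1, 2, 3, 5, 6, 7, 8, 9, 11}
Verification via A' ∪ B': A' = {1, 2, 3, 5, 7, 8, 11}, B' = {1, 2, 3, 6, 7, 9, 11}
A' ∪ B' = {1, 2, 3, 5, 6, 7, 8, 9, 11} ✓

{1, 2, 3, 5, 6, 7, 8, 9, 11}


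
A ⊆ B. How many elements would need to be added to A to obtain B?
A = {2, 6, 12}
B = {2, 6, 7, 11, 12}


Set A = {2, 6, 12}, |A| = 3
Set B = {2, 6, 7, 11, 12}, |B| = 5
Since A ⊆ B: B \ A = {7, 11}
|B| - |A| = 5 - 3 = 2

2


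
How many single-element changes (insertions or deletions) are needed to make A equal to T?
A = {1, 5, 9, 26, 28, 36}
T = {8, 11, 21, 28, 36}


Set A = {1, 5, 9, 26, 28, 36}
Set T = {8, 11, 21, 28, 36}
Elements to remove from A (in A, not in T): {1, 5, 9, 26} → 4 removals
Elements to add to A (in T, not in A): {8, 11, 21} → 3 additions
Total edits = 4 + 3 = 7

7


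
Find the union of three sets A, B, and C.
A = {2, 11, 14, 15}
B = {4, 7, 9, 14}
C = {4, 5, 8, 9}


Set A = {2, 11, 14, 15}
Set B = {4, 7, 9, 14}
Set C = {4, 5, 8, 9}
First, A ∪ B = {2, 4, 7, 9, 11, 14, 15}
Then, (A ∪ B) ∪ C = {2, 4, 5, 7, 8, 9, 11, 14, 15}

{2, 4, 5, 7, 8, 9, 11, 14, 15}


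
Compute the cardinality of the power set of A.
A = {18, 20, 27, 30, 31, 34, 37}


Set A = {18, 20, 27, 30, 31, 34, 37}
|A| = 7
The power set P(A) contains all subsets of A.
|P(A)| = 2^|A| = 2^7 = 128

128


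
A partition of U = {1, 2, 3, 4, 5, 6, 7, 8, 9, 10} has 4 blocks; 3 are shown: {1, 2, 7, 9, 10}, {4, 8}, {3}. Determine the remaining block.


U = {1, 2, 3, 4, 5, 6, 7, 8, 9, 10}
Shown blocks: {1, 2, 7, 9, 10}, {4, 8}, {3}
A partition's blocks are pairwise disjoint and cover U, so the missing block = U \ (union of shown blocks).
Union of shown blocks: {1, 2, 3, 4, 7, 8, 9, 10}
Missing block = U \ (union) = {5, 6}

{5, 6}


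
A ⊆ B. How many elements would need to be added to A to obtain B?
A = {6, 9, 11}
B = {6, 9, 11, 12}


Set A = {6, 9, 11}, |A| = 3
Set B = {6, 9, 11, 12}, |B| = 4
Since A ⊆ B: B \ A = {12}
|B| - |A| = 4 - 3 = 1

1


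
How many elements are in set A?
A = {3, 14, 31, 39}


Set A = {3, 14, 31, 39}
Listing elements: 3, 14, 31, 39
Counting: 4 elements
|A| = 4

4


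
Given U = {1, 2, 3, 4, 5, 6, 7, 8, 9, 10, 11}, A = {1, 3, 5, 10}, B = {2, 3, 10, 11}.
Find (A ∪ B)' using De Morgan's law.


U = {1, 2, 3, 4, 5, 6, 7, 8, 9, 10, 11}
A = {1, 3, 5, 10}, B = {2, 3, 10, 11}
A ∪ B = {1, 2, 3, 5, 10, 11}
(A ∪ B)' = U \ (A ∪ B) = {4, 6, 7, 8, 9}
Verification via A' ∩ B': A' = {2, 4, 6, 7, 8, 9, 11}, B' = {1, 4, 5, 6, 7, 8, 9}
A' ∩ B' = {4, 6, 7, 8, 9} ✓

{4, 6, 7, 8, 9}


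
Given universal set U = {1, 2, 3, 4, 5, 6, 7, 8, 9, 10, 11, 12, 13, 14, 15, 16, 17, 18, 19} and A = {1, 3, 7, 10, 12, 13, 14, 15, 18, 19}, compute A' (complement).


Universal set U = {1, 2, 3, 4, 5, 6, 7, 8, 9, 10, 11, 12, 13, 14, 15, 16, 17, 18, 19}
Set A = {1, 3, 7, 10, 12, 13, 14, 15, 18, 19}
A' = U \ A = elements in U but not in A
Checking each element of U:
1 (in A, exclude), 2 (not in A, include), 3 (in A, exclude), 4 (not in A, include), 5 (not in A, include), 6 (not in A, include), 7 (in A, exclude), 8 (not in A, include), 9 (not in A, include), 10 (in A, exclude), 11 (not in A, include), 12 (in A, exclude), 13 (in A, exclude), 14 (in A, exclude), 15 (in A, exclude), 16 (not in A, include), 17 (not in A, include), 18 (in A, exclude), 19 (in A, exclude)
A' = {2, 4, 5, 6, 8, 9, 11, 16, 17}

{2, 4, 5, 6, 8, 9, 11, 16, 17}


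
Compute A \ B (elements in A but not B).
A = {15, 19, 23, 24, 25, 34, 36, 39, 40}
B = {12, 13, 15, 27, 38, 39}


Set A = {15, 19, 23, 24, 25, 34, 36, 39, 40}
Set B = {12, 13, 15, 27, 38, 39}
A \ B includes elements in A that are not in B.
Check each element of A:
15 (in B, remove), 19 (not in B, keep), 23 (not in B, keep), 24 (not in B, keep), 25 (not in B, keep), 34 (not in B, keep), 36 (not in B, keep), 39 (in B, remove), 40 (not in B, keep)
A \ B = {19, 23, 24, 25, 34, 36, 40}

{19, 23, 24, 25, 34, 36, 40}


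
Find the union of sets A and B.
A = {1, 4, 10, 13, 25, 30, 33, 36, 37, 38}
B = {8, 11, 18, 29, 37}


Set A = {1, 4, 10, 13, 25, 30, 33, 36, 37, 38}
Set B = {8, 11, 18, 29, 37}
A ∪ B includes all elements in either set.
Elements from A: {1, 4, 10, 13, 25, 30, 33, 36, 37, 38}
Elements from B not already included: {8, 11, 18, 29}
A ∪ B = {1, 4, 8, 10, 11, 13, 18, 25, 29, 30, 33, 36, 37, 38}

{1, 4, 8, 10, 11, 13, 18, 25, 29, 30, 33, 36, 37, 38}


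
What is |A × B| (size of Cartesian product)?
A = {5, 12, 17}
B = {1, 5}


Set A = {5, 12, 17} has 3 elements.
Set B = {1, 5} has 2 elements.
|A × B| = |A| × |B| = 3 × 2 = 6

6


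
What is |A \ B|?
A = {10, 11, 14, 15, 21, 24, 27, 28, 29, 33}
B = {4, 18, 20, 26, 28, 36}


Set A = {10, 11, 14, 15, 21, 24, 27, 28, 29, 33}
Set B = {4, 18, 20, 26, 28, 36}
A \ B = {10, 11, 14, 15, 21, 24, 27, 29, 33}
|A \ B| = 9

9


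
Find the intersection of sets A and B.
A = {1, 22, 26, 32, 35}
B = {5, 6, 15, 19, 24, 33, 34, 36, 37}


Set A = {1, 22, 26, 32, 35}
Set B = {5, 6, 15, 19, 24, 33, 34, 36, 37}
A ∩ B includes only elements in both sets.
Check each element of A against B:
1 ✗, 22 ✗, 26 ✗, 32 ✗, 35 ✗
A ∩ B = {}

{}


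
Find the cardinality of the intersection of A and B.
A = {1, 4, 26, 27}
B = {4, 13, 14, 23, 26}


Set A = {1, 4, 26, 27}
Set B = {4, 13, 14, 23, 26}
A ∩ B = {4, 26}
|A ∩ B| = 2

2


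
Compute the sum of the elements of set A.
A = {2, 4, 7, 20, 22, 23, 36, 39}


Set A = {2, 4, 7, 20, 22, 23, 36, 39}
Sum = 2 + 4 + 7 + 20 + 22 + 23 + 36 + 39 = 153

153


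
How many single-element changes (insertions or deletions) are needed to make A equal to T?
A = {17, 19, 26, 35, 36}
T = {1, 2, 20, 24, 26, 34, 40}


Set A = {17, 19, 26, 35, 36}
Set T = {1, 2, 20, 24, 26, 34, 40}
Elements to remove from A (in A, not in T): {17, 19, 35, 36} → 4 removals
Elements to add to A (in T, not in A): {1, 2, 20, 24, 34, 40} → 6 additions
Total edits = 4 + 6 = 10

10


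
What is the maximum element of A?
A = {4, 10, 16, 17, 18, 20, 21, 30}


Set A = {4, 10, 16, 17, 18, 20, 21, 30}
Elements in ascending order: 4, 10, 16, 17, 18, 20, 21, 30
The largest element is 30.

30


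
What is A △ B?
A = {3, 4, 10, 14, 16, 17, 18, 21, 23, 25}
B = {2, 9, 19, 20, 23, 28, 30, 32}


Set A = {3, 4, 10, 14, 16, 17, 18, 21, 23, 25}
Set B = {2, 9, 19, 20, 23, 28, 30, 32}
A △ B = (A \ B) ∪ (B \ A)
Elements in A but not B: {3, 4, 10, 14, 16, 17, 18, 21, 25}
Elements in B but not A: {2, 9, 19, 20, 28, 30, 32}
A △ B = {2, 3, 4, 9, 10, 14, 16, 17, 18, 19, 20, 21, 25, 28, 30, 32}

{2, 3, 4, 9, 10, 14, 16, 17, 18, 19, 20, 21, 25, 28, 30, 32}


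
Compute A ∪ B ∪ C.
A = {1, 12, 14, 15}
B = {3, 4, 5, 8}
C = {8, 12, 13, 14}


Set A = {1, 12, 14, 15}
Set B = {3, 4, 5, 8}
Set C = {8, 12, 13, 14}
First, A ∪ B = {1, 3, 4, 5, 8, 12, 14, 15}
Then, (A ∪ B) ∪ C = {1, 3, 4, 5, 8, 12, 13, 14, 15}

{1, 3, 4, 5, 8, 12, 13, 14, 15}


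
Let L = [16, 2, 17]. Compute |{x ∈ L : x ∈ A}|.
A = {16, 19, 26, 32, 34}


Set A = {16, 19, 26, 32, 34}
Candidates: [16, 2, 17]
Check each candidate:
16 ∈ A, 2 ∉ A, 17 ∉ A
Count of candidates in A: 1

1


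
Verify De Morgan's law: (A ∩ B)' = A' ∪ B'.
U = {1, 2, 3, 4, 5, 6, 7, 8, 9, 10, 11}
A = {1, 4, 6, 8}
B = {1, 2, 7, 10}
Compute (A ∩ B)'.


U = {1, 2, 3, 4, 5, 6, 7, 8, 9, 10, 11}
A = {1, 4, 6, 8}, B = {1, 2, 7, 10}
A ∩ B = {1}
(A ∩ B)' = U \ (A ∩ B) = {2, 3, 4, 5, 6, 7, 8, 9, 10, 11}
Verification via A' ∪ B': A' = {2, 3, 5, 7, 9, 10, 11}, B' = {3, 4, 5, 6, 8, 9, 11}
A' ∪ B' = {2, 3, 4, 5, 6, 7, 8, 9, 10, 11} ✓

{2, 3, 4, 5, 6, 7, 8, 9, 10, 11}


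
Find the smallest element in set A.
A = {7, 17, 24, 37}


Set A = {7, 17, 24, 37}
Elements in ascending order: 7, 17, 24, 37
The smallest element is 7.

7


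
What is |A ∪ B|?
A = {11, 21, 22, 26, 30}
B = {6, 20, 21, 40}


Set A = {11, 21, 22, 26, 30}, |A| = 5
Set B = {6, 20, 21, 40}, |B| = 4
A ∩ B = {21}, |A ∩ B| = 1
|A ∪ B| = |A| + |B| - |A ∩ B| = 5 + 4 - 1 = 8

8


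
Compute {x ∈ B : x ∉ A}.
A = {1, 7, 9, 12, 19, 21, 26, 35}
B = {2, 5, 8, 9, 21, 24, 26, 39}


Set A = {1, 7, 9, 12, 19, 21, 26, 35}
Set B = {2, 5, 8, 9, 21, 24, 26, 39}
Check each element of B against A:
2 ∉ A (include), 5 ∉ A (include), 8 ∉ A (include), 9 ∈ A, 21 ∈ A, 24 ∉ A (include), 26 ∈ A, 39 ∉ A (include)
Elements of B not in A: {2, 5, 8, 24, 39}

{2, 5, 8, 24, 39}


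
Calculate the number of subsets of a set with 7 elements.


The set has 7 elements.
The power set contains all possible subsets.
|P(A)| = 2^|A| = 2^7 = 128

128


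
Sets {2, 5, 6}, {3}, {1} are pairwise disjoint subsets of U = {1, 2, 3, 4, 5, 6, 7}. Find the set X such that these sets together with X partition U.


U = {1, 2, 3, 4, 5, 6, 7}
Shown blocks: {2, 5, 6}, {3}, {1}
A partition's blocks are pairwise disjoint and cover U, so the missing block = U \ (union of shown blocks).
Union of shown blocks: {1, 2, 3, 5, 6}
Missing block = U \ (union) = {4, 7}

{4, 7}


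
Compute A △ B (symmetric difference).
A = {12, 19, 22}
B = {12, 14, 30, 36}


Set A = {12, 19, 22}
Set B = {12, 14, 30, 36}
A △ B = (A \ B) ∪ (B \ A)
Elements in A but not B: {19, 22}
Elements in B but not A: {14, 30, 36}
A △ B = {14, 19, 22, 30, 36}

{14, 19, 22, 30, 36}


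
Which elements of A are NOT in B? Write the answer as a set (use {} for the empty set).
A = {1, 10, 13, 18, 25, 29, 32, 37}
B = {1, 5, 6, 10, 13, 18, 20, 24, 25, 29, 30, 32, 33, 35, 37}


Set A = {1, 10, 13, 18, 25, 29, 32, 37}
Set B = {1, 5, 6, 10, 13, 18, 20, 24, 25, 29, 30, 32, 33, 35, 37}
Check each element of A against B:
1 ∈ B, 10 ∈ B, 13 ∈ B, 18 ∈ B, 25 ∈ B, 29 ∈ B, 32 ∈ B, 37 ∈ B
Elements of A not in B: {}

{}


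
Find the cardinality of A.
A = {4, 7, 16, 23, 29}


Set A = {4, 7, 16, 23, 29}
Listing elements: 4, 7, 16, 23, 29
Counting: 5 elements
|A| = 5

5


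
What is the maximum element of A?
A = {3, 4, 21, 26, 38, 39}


Set A = {3, 4, 21, 26, 38, 39}
Elements in ascending order: 3, 4, 21, 26, 38, 39
The largest element is 39.

39


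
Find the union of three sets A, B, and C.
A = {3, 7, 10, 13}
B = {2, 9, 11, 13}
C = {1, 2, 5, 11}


Set A = {3, 7, 10, 13}
Set B = {2, 9, 11, 13}
Set C = {1, 2, 5, 11}
First, A ∪ B = {2, 3, 7, 9, 10, 11, 13}
Then, (A ∪ B) ∪ C = {1, 2, 3, 5, 7, 9, 10, 11, 13}

{1, 2, 3, 5, 7, 9, 10, 11, 13}


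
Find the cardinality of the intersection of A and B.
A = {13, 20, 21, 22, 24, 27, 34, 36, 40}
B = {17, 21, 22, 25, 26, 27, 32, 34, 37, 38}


Set A = {13, 20, 21, 22, 24, 27, 34, 36, 40}
Set B = {17, 21, 22, 25, 26, 27, 32, 34, 37, 38}
A ∩ B = {21, 22, 27, 34}
|A ∩ B| = 4

4


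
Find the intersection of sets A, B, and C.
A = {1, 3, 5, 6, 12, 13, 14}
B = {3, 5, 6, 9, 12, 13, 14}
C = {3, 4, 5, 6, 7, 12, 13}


Set A = {1, 3, 5, 6, 12, 13, 14}
Set B = {3, 5, 6, 9, 12, 13, 14}
Set C = {3, 4, 5, 6, 7, 12, 13}
First, A ∩ B = {3, 5, 6, 12, 13, 14}
Then, (A ∩ B) ∩ C = {3, 5, 6, 12, 13}

{3, 5, 6, 12, 13}


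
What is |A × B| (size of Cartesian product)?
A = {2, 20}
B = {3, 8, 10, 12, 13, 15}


Set A = {2, 20} has 2 elements.
Set B = {3, 8, 10, 12, 13, 15} has 6 elements.
|A × B| = |A| × |B| = 2 × 6 = 12

12


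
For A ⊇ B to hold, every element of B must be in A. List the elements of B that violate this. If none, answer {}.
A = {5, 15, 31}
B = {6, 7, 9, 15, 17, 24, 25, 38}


Set A = {5, 15, 31}
Set B = {6, 7, 9, 15, 17, 24, 25, 38}
Check each element of B against A:
6 ∉ A (include), 7 ∉ A (include), 9 ∉ A (include), 15 ∈ A, 17 ∉ A (include), 24 ∉ A (include), 25 ∉ A (include), 38 ∉ A (include)
Elements of B not in A: {6, 7, 9, 17, 24, 25, 38}

{6, 7, 9, 17, 24, 25, 38}


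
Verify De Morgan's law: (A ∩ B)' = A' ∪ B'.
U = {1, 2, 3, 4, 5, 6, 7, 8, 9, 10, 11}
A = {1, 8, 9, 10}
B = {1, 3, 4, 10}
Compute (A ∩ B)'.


U = {1, 2, 3, 4, 5, 6, 7, 8, 9, 10, 11}
A = {1, 8, 9, 10}, B = {1, 3, 4, 10}
A ∩ B = {1, 10}
(A ∩ B)' = U \ (A ∩ B) = {2, 3, 4, 5, 6, 7, 8, 9, 11}
Verification via A' ∪ B': A' = {2, 3, 4, 5, 6, 7, 11}, B' = {2, 5, 6, 7, 8, 9, 11}
A' ∪ B' = {2, 3, 4, 5, 6, 7, 8, 9, 11} ✓

{2, 3, 4, 5, 6, 7, 8, 9, 11}


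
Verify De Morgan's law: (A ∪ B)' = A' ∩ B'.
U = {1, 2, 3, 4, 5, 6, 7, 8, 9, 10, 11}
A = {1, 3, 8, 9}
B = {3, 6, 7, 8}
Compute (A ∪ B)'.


U = {1, 2, 3, 4, 5, 6, 7, 8, 9, 10, 11}
A = {1, 3, 8, 9}, B = {3, 6, 7, 8}
A ∪ B = {1, 3, 6, 7, 8, 9}
(A ∪ B)' = U \ (A ∪ B) = {2, 4, 5, 10, 11}
Verification via A' ∩ B': A' = {2, 4, 5, 6, 7, 10, 11}, B' = {1, 2, 4, 5, 9, 10, 11}
A' ∩ B' = {2, 4, 5, 10, 11} ✓

{2, 4, 5, 10, 11}


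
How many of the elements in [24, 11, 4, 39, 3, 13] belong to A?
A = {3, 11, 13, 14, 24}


Set A = {3, 11, 13, 14, 24}
Candidates: [24, 11, 4, 39, 3, 13]
Check each candidate:
24 ∈ A, 11 ∈ A, 4 ∉ A, 39 ∉ A, 3 ∈ A, 13 ∈ A
Count of candidates in A: 4

4


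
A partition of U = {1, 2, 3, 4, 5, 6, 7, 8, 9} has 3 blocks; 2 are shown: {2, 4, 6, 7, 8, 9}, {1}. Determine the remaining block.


U = {1, 2, 3, 4, 5, 6, 7, 8, 9}
Shown blocks: {2, 4, 6, 7, 8, 9}, {1}
A partition's blocks are pairwise disjoint and cover U, so the missing block = U \ (union of shown blocks).
Union of shown blocks: {1, 2, 4, 6, 7, 8, 9}
Missing block = U \ (union) = {3, 5}

{3, 5}


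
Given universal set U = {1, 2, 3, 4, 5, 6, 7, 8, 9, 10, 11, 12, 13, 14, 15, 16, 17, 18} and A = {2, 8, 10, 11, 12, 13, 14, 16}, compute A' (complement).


Universal set U = {1, 2, 3, 4, 5, 6, 7, 8, 9, 10, 11, 12, 13, 14, 15, 16, 17, 18}
Set A = {2, 8, 10, 11, 12, 13, 14, 16}
A' = U \ A = elements in U but not in A
Checking each element of U:
1 (not in A, include), 2 (in A, exclude), 3 (not in A, include), 4 (not in A, include), 5 (not in A, include), 6 (not in A, include), 7 (not in A, include), 8 (in A, exclude), 9 (not in A, include), 10 (in A, exclude), 11 (in A, exclude), 12 (in A, exclude), 13 (in A, exclude), 14 (in A, exclude), 15 (not in A, include), 16 (in A, exclude), 17 (not in A, include), 18 (not in A, include)
A' = {1, 3, 4, 5, 6, 7, 9, 15, 17, 18}

{1, 3, 4, 5, 6, 7, 9, 15, 17, 18}


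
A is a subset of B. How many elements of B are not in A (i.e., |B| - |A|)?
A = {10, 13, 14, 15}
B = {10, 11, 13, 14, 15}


Set A = {10, 13, 14, 15}, |A| = 4
Set B = {10, 11, 13, 14, 15}, |B| = 5
Since A ⊆ B: B \ A = {11}
|B| - |A| = 5 - 4 = 1

1


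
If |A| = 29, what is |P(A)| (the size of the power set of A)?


The set has 29 elements.
The power set contains all possible subsets.
|P(A)| = 2^|A| = 2^29 = 536870912

536870912


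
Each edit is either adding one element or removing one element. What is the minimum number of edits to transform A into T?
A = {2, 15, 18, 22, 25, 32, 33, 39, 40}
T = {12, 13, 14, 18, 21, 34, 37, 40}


Set A = {2, 15, 18, 22, 25, 32, 33, 39, 40}
Set T = {12, 13, 14, 18, 21, 34, 37, 40}
Elements to remove from A (in A, not in T): {2, 15, 22, 25, 32, 33, 39} → 7 removals
Elements to add to A (in T, not in A): {12, 13, 14, 21, 34, 37} → 6 additions
Total edits = 7 + 6 = 13

13


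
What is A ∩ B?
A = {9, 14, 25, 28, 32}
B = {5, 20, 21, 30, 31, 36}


Set A = {9, 14, 25, 28, 32}
Set B = {5, 20, 21, 30, 31, 36}
A ∩ B includes only elements in both sets.
Check each element of A against B:
9 ✗, 14 ✗, 25 ✗, 28 ✗, 32 ✗
A ∩ B = {}

{}


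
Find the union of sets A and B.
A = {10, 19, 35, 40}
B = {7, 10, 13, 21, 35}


Set A = {10, 19, 35, 40}
Set B = {7, 10, 13, 21, 35}
A ∪ B includes all elements in either set.
Elements from A: {10, 19, 35, 40}
Elements from B not already included: {7, 13, 21}
A ∪ B = {7, 10, 13, 19, 21, 35, 40}

{7, 10, 13, 19, 21, 35, 40}


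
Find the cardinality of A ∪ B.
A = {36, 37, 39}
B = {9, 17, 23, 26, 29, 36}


Set A = {36, 37, 39}, |A| = 3
Set B = {9, 17, 23, 26, 29, 36}, |B| = 6
A ∩ B = {36}, |A ∩ B| = 1
|A ∪ B| = |A| + |B| - |A ∩ B| = 3 + 6 - 1 = 8

8


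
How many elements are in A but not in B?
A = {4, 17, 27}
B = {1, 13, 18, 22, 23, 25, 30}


Set A = {4, 17, 27}
Set B = {1, 13, 18, 22, 23, 25, 30}
A \ B = {4, 17, 27}
|A \ B| = 3

3


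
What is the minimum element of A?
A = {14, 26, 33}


Set A = {14, 26, 33}
Elements in ascending order: 14, 26, 33
The smallest element is 14.

14


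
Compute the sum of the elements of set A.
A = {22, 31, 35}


Set A = {22, 31, 35}
Sum = 22 + 31 + 35 = 88

88


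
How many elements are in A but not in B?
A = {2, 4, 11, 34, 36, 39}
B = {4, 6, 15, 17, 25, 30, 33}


Set A = {2, 4, 11, 34, 36, 39}
Set B = {4, 6, 15, 17, 25, 30, 33}
A \ B = {2, 11, 34, 36, 39}
|A \ B| = 5

5


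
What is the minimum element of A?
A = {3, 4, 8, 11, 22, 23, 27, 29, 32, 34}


Set A = {3, 4, 8, 11, 22, 23, 27, 29, 32, 34}
Elements in ascending order: 3, 4, 8, 11, 22, 23, 27, 29, 32, 34
The smallest element is 3.

3


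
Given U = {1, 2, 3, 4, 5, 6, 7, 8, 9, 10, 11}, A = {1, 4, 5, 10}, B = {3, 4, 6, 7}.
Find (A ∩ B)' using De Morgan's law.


U = {1, 2, 3, 4, 5, 6, 7, 8, 9, 10, 11}
A = {1, 4, 5, 10}, B = {3, 4, 6, 7}
A ∩ B = {4}
(A ∩ B)' = U \ (A ∩ B) = {1, 2, 3, 5, 6, 7, 8, 9, 10, 11}
Verification via A' ∪ B': A' = {2, 3, 6, 7, 8, 9, 11}, B' = {1, 2, 5, 8, 9, 10, 11}
A' ∪ B' = {1, 2, 3, 5, 6, 7, 8, 9, 10, 11} ✓

{1, 2, 3, 5, 6, 7, 8, 9, 10, 11}


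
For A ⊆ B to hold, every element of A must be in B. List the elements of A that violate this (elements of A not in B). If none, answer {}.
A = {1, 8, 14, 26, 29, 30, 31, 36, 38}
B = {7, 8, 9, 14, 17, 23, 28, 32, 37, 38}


Set A = {1, 8, 14, 26, 29, 30, 31, 36, 38}
Set B = {7, 8, 9, 14, 17, 23, 28, 32, 37, 38}
Check each element of A against B:
1 ∉ B (include), 8 ∈ B, 14 ∈ B, 26 ∉ B (include), 29 ∉ B (include), 30 ∉ B (include), 31 ∉ B (include), 36 ∉ B (include), 38 ∈ B
Elements of A not in B: {1, 26, 29, 30, 31, 36}

{1, 26, 29, 30, 31, 36}


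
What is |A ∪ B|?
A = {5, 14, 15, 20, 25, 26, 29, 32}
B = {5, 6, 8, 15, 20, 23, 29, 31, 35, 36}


Set A = {5, 14, 15, 20, 25, 26, 29, 32}, |A| = 8
Set B = {5, 6, 8, 15, 20, 23, 29, 31, 35, 36}, |B| = 10
A ∩ B = {5, 15, 20, 29}, |A ∩ B| = 4
|A ∪ B| = |A| + |B| - |A ∩ B| = 8 + 10 - 4 = 14

14


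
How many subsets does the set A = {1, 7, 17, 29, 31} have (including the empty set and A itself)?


Set A = {1, 7, 17, 29, 31}
|A| = 5
The power set P(A) contains all subsets of A.
|P(A)| = 2^|A| = 2^5 = 32

32


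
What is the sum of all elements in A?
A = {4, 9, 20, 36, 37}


Set A = {4, 9, 20, 36, 37}
Sum = 4 + 9 + 20 + 36 + 37 = 106

106


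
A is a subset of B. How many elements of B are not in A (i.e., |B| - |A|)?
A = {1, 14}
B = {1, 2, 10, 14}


Set A = {1, 14}, |A| = 2
Set B = {1, 2, 10, 14}, |B| = 4
Since A ⊆ B: B \ A = {2, 10}
|B| - |A| = 4 - 2 = 2

2


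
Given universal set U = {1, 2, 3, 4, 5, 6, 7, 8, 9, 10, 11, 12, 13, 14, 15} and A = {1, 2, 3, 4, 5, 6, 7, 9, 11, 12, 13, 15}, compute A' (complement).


Universal set U = {1, 2, 3, 4, 5, 6, 7, 8, 9, 10, 11, 12, 13, 14, 15}
Set A = {1, 2, 3, 4, 5, 6, 7, 9, 11, 12, 13, 15}
A' = U \ A = elements in U but not in A
Checking each element of U:
1 (in A, exclude), 2 (in A, exclude), 3 (in A, exclude), 4 (in A, exclude), 5 (in A, exclude), 6 (in A, exclude), 7 (in A, exclude), 8 (not in A, include), 9 (in A, exclude), 10 (not in A, include), 11 (in A, exclude), 12 (in A, exclude), 13 (in A, exclude), 14 (not in A, include), 15 (in A, exclude)
A' = {8, 10, 14}

{8, 10, 14}


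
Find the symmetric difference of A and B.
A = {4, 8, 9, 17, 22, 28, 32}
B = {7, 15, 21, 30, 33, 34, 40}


Set A = {4, 8, 9, 17, 22, 28, 32}
Set B = {7, 15, 21, 30, 33, 34, 40}
A △ B = (A \ B) ∪ (B \ A)
Elements in A but not B: {4, 8, 9, 17, 22, 28, 32}
Elements in B but not A: {7, 15, 21, 30, 33, 34, 40}
A △ B = {4, 7, 8, 9, 15, 17, 21, 22, 28, 30, 32, 33, 34, 40}

{4, 7, 8, 9, 15, 17, 21, 22, 28, 30, 32, 33, 34, 40}


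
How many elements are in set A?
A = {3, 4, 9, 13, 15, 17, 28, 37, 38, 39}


Set A = {3, 4, 9, 13, 15, 17, 28, 37, 38, 39}
Listing elements: 3, 4, 9, 13, 15, 17, 28, 37, 38, 39
Counting: 10 elements
|A| = 10

10


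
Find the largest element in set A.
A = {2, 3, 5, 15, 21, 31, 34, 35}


Set A = {2, 3, 5, 15, 21, 31, 34, 35}
Elements in ascending order: 2, 3, 5, 15, 21, 31, 34, 35
The largest element is 35.

35


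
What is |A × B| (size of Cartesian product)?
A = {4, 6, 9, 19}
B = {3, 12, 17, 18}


Set A = {4, 6, 9, 19} has 4 elements.
Set B = {3, 12, 17, 18} has 4 elements.
|A × B| = |A| × |B| = 4 × 4 = 16

16


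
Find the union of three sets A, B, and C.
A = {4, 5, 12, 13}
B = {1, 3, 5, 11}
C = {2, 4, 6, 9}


Set A = {4, 5, 12, 13}
Set B = {1, 3, 5, 11}
Set C = {2, 4, 6, 9}
First, A ∪ B = {1, 3, 4, 5, 11, 12, 13}
Then, (A ∪ B) ∪ C = {1, 2, 3, 4, 5, 6, 9, 11, 12, 13}

{1, 2, 3, 4, 5, 6, 9, 11, 12, 13}


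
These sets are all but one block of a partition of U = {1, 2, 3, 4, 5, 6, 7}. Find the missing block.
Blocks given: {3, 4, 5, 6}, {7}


U = {1, 2, 3, 4, 5, 6, 7}
Shown blocks: {3, 4, 5, 6}, {7}
A partition's blocks are pairwise disjoint and cover U, so the missing block = U \ (union of shown blocks).
Union of shown blocks: {3, 4, 5, 6, 7}
Missing block = U \ (union) = {1, 2}

{1, 2}


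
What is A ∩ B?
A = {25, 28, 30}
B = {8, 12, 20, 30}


Set A = {25, 28, 30}
Set B = {8, 12, 20, 30}
A ∩ B includes only elements in both sets.
Check each element of A against B:
25 ✗, 28 ✗, 30 ✓
A ∩ B = {30}

{30}


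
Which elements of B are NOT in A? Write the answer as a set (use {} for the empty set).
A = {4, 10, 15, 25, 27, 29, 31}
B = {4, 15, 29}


Set A = {4, 10, 15, 25, 27, 29, 31}
Set B = {4, 15, 29}
Check each element of B against A:
4 ∈ A, 15 ∈ A, 29 ∈ A
Elements of B not in A: {}

{}


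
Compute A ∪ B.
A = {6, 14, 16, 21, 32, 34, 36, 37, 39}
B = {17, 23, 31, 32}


Set A = {6, 14, 16, 21, 32, 34, 36, 37, 39}
Set B = {17, 23, 31, 32}
A ∪ B includes all elements in either set.
Elements from A: {6, 14, 16, 21, 32, 34, 36, 37, 39}
Elements from B not already included: {17, 23, 31}
A ∪ B = {6, 14, 16, 17, 21, 23, 31, 32, 34, 36, 37, 39}

{6, 14, 16, 17, 21, 23, 31, 32, 34, 36, 37, 39}


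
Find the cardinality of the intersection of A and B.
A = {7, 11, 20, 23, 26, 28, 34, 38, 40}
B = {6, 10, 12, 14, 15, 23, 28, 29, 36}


Set A = {7, 11, 20, 23, 26, 28, 34, 38, 40}
Set B = {6, 10, 12, 14, 15, 23, 28, 29, 36}
A ∩ B = {23, 28}
|A ∩ B| = 2

2


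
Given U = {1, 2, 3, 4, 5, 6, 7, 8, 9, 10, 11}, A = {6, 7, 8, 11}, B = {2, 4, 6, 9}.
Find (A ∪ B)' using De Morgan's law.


U = {1, 2, 3, 4, 5, 6, 7, 8, 9, 10, 11}
A = {6, 7, 8, 11}, B = {2, 4, 6, 9}
A ∪ B = {2, 4, 6, 7, 8, 9, 11}
(A ∪ B)' = U \ (A ∪ B) = {1, 3, 5, 10}
Verification via A' ∩ B': A' = {1, 2, 3, 4, 5, 9, 10}, B' = {1, 3, 5, 7, 8, 10, 11}
A' ∩ B' = {1, 3, 5, 10} ✓

{1, 3, 5, 10}


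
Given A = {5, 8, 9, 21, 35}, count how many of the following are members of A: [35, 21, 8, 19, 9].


Set A = {5, 8, 9, 21, 35}
Candidates: [35, 21, 8, 19, 9]
Check each candidate:
35 ∈ A, 21 ∈ A, 8 ∈ A, 19 ∉ A, 9 ∈ A
Count of candidates in A: 4

4


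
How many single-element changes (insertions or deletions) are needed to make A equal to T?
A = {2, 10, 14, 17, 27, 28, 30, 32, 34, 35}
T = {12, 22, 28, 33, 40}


Set A = {2, 10, 14, 17, 27, 28, 30, 32, 34, 35}
Set T = {12, 22, 28, 33, 40}
Elements to remove from A (in A, not in T): {2, 10, 14, 17, 27, 30, 32, 34, 35} → 9 removals
Elements to add to A (in T, not in A): {12, 22, 33, 40} → 4 additions
Total edits = 9 + 4 = 13

13


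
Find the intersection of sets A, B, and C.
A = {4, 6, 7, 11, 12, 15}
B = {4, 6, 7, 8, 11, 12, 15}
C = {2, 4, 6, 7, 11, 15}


Set A = {4, 6, 7, 11, 12, 15}
Set B = {4, 6, 7, 8, 11, 12, 15}
Set C = {2, 4, 6, 7, 11, 15}
First, A ∩ B = {4, 6, 7, 11, 12, 15}
Then, (A ∩ B) ∩ C = {4, 6, 7, 11, 15}

{4, 6, 7, 11, 15}


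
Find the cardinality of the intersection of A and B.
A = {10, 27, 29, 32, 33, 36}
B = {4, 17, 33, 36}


Set A = {10, 27, 29, 32, 33, 36}
Set B = {4, 17, 33, 36}
A ∩ B = {33, 36}
|A ∩ B| = 2

2


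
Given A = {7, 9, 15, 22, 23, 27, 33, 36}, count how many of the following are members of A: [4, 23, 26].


Set A = {7, 9, 15, 22, 23, 27, 33, 36}
Candidates: [4, 23, 26]
Check each candidate:
4 ∉ A, 23 ∈ A, 26 ∉ A
Count of candidates in A: 1

1


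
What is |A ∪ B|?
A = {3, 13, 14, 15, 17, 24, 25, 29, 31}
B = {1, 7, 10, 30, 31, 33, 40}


Set A = {3, 13, 14, 15, 17, 24, 25, 29, 31}, |A| = 9
Set B = {1, 7, 10, 30, 31, 33, 40}, |B| = 7
A ∩ B = {31}, |A ∩ B| = 1
|A ∪ B| = |A| + |B| - |A ∩ B| = 9 + 7 - 1 = 15

15


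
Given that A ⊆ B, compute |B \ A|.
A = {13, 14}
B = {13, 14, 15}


Set A = {13, 14}, |A| = 2
Set B = {13, 14, 15}, |B| = 3
Since A ⊆ B: B \ A = {15}
|B| - |A| = 3 - 2 = 1

1


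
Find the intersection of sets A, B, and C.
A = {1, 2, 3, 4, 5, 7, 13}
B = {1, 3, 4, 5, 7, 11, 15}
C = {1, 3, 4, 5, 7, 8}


Set A = {1, 2, 3, 4, 5, 7, 13}
Set B = {1, 3, 4, 5, 7, 11, 15}
Set C = {1, 3, 4, 5, 7, 8}
First, A ∩ B = {1, 3, 4, 5, 7}
Then, (A ∩ B) ∩ C = {1, 3, 4, 5, 7}

{1, 3, 4, 5, 7}


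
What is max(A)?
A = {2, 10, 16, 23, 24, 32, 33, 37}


Set A = {2, 10, 16, 23, 24, 32, 33, 37}
Elements in ascending order: 2, 10, 16, 23, 24, 32, 33, 37
The largest element is 37.

37


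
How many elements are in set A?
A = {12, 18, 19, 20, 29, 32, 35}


Set A = {12, 18, 19, 20, 29, 32, 35}
Listing elements: 12, 18, 19, 20, 29, 32, 35
Counting: 7 elements
|A| = 7

7


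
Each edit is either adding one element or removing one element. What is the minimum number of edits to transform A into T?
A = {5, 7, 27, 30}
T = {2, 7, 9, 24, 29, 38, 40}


Set A = {5, 7, 27, 30}
Set T = {2, 7, 9, 24, 29, 38, 40}
Elements to remove from A (in A, not in T): {5, 27, 30} → 3 removals
Elements to add to A (in T, not in A): {2, 9, 24, 29, 38, 40} → 6 additions
Total edits = 3 + 6 = 9

9


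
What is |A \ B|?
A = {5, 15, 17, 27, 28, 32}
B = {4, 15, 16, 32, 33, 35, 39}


Set A = {5, 15, 17, 27, 28, 32}
Set B = {4, 15, 16, 32, 33, 35, 39}
A \ B = {5, 17, 27, 28}
|A \ B| = 4

4


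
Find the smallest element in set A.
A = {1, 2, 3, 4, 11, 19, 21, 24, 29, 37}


Set A = {1, 2, 3, 4, 11, 19, 21, 24, 29, 37}
Elements in ascending order: 1, 2, 3, 4, 11, 19, 21, 24, 29, 37
The smallest element is 1.

1


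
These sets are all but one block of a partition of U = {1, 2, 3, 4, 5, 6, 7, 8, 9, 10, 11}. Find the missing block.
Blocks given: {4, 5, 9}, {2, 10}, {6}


U = {1, 2, 3, 4, 5, 6, 7, 8, 9, 10, 11}
Shown blocks: {4, 5, 9}, {2, 10}, {6}
A partition's blocks are pairwise disjoint and cover U, so the missing block = U \ (union of shown blocks).
Union of shown blocks: {2, 4, 5, 6, 9, 10}
Missing block = U \ (union) = {1, 3, 7, 8, 11}

{1, 3, 7, 8, 11}


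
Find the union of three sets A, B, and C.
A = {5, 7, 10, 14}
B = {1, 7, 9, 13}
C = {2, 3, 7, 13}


Set A = {5, 7, 10, 14}
Set B = {1, 7, 9, 13}
Set C = {2, 3, 7, 13}
First, A ∪ B = {1, 5, 7, 9, 10, 13, 14}
Then, (A ∪ B) ∪ C = {1, 2, 3, 5, 7, 9, 10, 13, 14}

{1, 2, 3, 5, 7, 9, 10, 13, 14}


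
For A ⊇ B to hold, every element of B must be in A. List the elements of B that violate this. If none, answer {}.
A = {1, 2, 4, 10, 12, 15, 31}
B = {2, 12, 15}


Set A = {1, 2, 4, 10, 12, 15, 31}
Set B = {2, 12, 15}
Check each element of B against A:
2 ∈ A, 12 ∈ A, 15 ∈ A
Elements of B not in A: {}

{}


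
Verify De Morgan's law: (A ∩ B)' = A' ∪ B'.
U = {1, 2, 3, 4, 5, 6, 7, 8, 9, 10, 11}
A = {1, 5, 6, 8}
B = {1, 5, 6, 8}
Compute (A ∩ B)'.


U = {1, 2, 3, 4, 5, 6, 7, 8, 9, 10, 11}
A = {1, 5, 6, 8}, B = {1, 5, 6, 8}
A ∩ B = {1, 5, 6, 8}
(A ∩ B)' = U \ (A ∩ B) = {2, 3, 4, 7, 9, 10, 11}
Verification via A' ∪ B': A' = {2, 3, 4, 7, 9, 10, 11}, B' = {2, 3, 4, 7, 9, 10, 11}
A' ∪ B' = {2, 3, 4, 7, 9, 10, 11} ✓

{2, 3, 4, 7, 9, 10, 11}


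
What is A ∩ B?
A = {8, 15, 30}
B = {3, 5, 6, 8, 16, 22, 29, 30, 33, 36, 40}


Set A = {8, 15, 30}
Set B = {3, 5, 6, 8, 16, 22, 29, 30, 33, 36, 40}
A ∩ B includes only elements in both sets.
Check each element of A against B:
8 ✓, 15 ✗, 30 ✓
A ∩ B = {8, 30}

{8, 30}


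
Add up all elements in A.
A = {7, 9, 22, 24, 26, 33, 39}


Set A = {7, 9, 22, 24, 26, 33, 39}
Sum = 7 + 9 + 22 + 24 + 26 + 33 + 39 = 160

160


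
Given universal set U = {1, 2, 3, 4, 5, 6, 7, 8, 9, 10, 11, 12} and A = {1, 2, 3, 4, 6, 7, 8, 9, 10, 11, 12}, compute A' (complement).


Universal set U = {1, 2, 3, 4, 5, 6, 7, 8, 9, 10, 11, 12}
Set A = {1, 2, 3, 4, 6, 7, 8, 9, 10, 11, 12}
A' = U \ A = elements in U but not in A
Checking each element of U:
1 (in A, exclude), 2 (in A, exclude), 3 (in A, exclude), 4 (in A, exclude), 5 (not in A, include), 6 (in A, exclude), 7 (in A, exclude), 8 (in A, exclude), 9 (in A, exclude), 10 (in A, exclude), 11 (in A, exclude), 12 (in A, exclude)
A' = {5}

{5}


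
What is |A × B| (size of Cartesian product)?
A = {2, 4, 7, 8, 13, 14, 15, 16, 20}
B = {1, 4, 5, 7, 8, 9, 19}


Set A = {2, 4, 7, 8, 13, 14, 15, 16, 20} has 9 elements.
Set B = {1, 4, 5, 7, 8, 9, 19} has 7 elements.
|A × B| = |A| × |B| = 9 × 7 = 63

63


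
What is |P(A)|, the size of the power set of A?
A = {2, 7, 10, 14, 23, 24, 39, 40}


Set A = {2, 7, 10, 14, 23, 24, 39, 40}
|A| = 8
The power set P(A) contains all subsets of A.
|P(A)| = 2^|A| = 2^8 = 256

256


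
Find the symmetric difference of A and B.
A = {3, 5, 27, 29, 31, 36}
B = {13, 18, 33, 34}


Set A = {3, 5, 27, 29, 31, 36}
Set B = {13, 18, 33, 34}
A △ B = (A \ B) ∪ (B \ A)
Elements in A but not B: {3, 5, 27, 29, 31, 36}
Elements in B but not A: {13, 18, 33, 34}
A △ B = {3, 5, 13, 18, 27, 29, 31, 33, 34, 36}

{3, 5, 13, 18, 27, 29, 31, 33, 34, 36}


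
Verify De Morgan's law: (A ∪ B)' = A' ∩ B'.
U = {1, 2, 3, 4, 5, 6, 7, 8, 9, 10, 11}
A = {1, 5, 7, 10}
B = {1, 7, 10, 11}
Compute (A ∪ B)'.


U = {1, 2, 3, 4, 5, 6, 7, 8, 9, 10, 11}
A = {1, 5, 7, 10}, B = {1, 7, 10, 11}
A ∪ B = {1, 5, 7, 10, 11}
(A ∪ B)' = U \ (A ∪ B) = {2, 3, 4, 6, 8, 9}
Verification via A' ∩ B': A' = {2, 3, 4, 6, 8, 9, 11}, B' = {2, 3, 4, 5, 6, 8, 9}
A' ∩ B' = {2, 3, 4, 6, 8, 9} ✓

{2, 3, 4, 6, 8, 9}


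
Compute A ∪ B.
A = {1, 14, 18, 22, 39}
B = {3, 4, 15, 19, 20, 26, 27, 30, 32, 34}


Set A = {1, 14, 18, 22, 39}
Set B = {3, 4, 15, 19, 20, 26, 27, 30, 32, 34}
A ∪ B includes all elements in either set.
Elements from A: {1, 14, 18, 22, 39}
Elements from B not already included: {3, 4, 15, 19, 20, 26, 27, 30, 32, 34}
A ∪ B = {1, 3, 4, 14, 15, 18, 19, 20, 22, 26, 27, 30, 32, 34, 39}

{1, 3, 4, 14, 15, 18, 19, 20, 22, 26, 27, 30, 32, 34, 39}


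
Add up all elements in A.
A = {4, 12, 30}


Set A = {4, 12, 30}
Sum = 4 + 12 + 30 = 46

46


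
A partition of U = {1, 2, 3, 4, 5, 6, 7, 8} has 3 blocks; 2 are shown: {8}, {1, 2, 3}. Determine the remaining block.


U = {1, 2, 3, 4, 5, 6, 7, 8}
Shown blocks: {8}, {1, 2, 3}
A partition's blocks are pairwise disjoint and cover U, so the missing block = U \ (union of shown blocks).
Union of shown blocks: {1, 2, 3, 8}
Missing block = U \ (union) = {4, 5, 6, 7}

{4, 5, 6, 7}


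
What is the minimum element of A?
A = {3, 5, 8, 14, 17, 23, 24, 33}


Set A = {3, 5, 8, 14, 17, 23, 24, 33}
Elements in ascending order: 3, 5, 8, 14, 17, 23, 24, 33
The smallest element is 3.

3


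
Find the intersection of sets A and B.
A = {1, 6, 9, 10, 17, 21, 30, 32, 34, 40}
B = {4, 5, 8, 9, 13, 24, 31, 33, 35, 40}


Set A = {1, 6, 9, 10, 17, 21, 30, 32, 34, 40}
Set B = {4, 5, 8, 9, 13, 24, 31, 33, 35, 40}
A ∩ B includes only elements in both sets.
Check each element of A against B:
1 ✗, 6 ✗, 9 ✓, 10 ✗, 17 ✗, 21 ✗, 30 ✗, 32 ✗, 34 ✗, 40 ✓
A ∩ B = {9, 40}

{9, 40}


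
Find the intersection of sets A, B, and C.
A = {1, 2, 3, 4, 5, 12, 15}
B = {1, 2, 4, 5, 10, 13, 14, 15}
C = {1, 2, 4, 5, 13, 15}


Set A = {1, 2, 3, 4, 5, 12, 15}
Set B = {1, 2, 4, 5, 10, 13, 14, 15}
Set C = {1, 2, 4, 5, 13, 15}
First, A ∩ B = {1, 2, 4, 5, 15}
Then, (A ∩ B) ∩ C = {1, 2, 4, 5, 15}

{1, 2, 4, 5, 15}


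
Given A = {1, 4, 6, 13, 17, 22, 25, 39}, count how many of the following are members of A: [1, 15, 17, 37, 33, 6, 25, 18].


Set A = {1, 4, 6, 13, 17, 22, 25, 39}
Candidates: [1, 15, 17, 37, 33, 6, 25, 18]
Check each candidate:
1 ∈ A, 15 ∉ A, 17 ∈ A, 37 ∉ A, 33 ∉ A, 6 ∈ A, 25 ∈ A, 18 ∉ A
Count of candidates in A: 4

4


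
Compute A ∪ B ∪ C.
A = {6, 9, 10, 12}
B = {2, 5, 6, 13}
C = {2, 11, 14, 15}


Set A = {6, 9, 10, 12}
Set B = {2, 5, 6, 13}
Set C = {2, 11, 14, 15}
First, A ∪ B = {2, 5, 6, 9, 10, 12, 13}
Then, (A ∪ B) ∪ C = {2, 5, 6, 9, 10, 11, 12, 13, 14, 15}

{2, 5, 6, 9, 10, 11, 12, 13, 14, 15}


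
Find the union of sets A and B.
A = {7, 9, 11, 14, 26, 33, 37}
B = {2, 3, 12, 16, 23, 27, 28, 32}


Set A = {7, 9, 11, 14, 26, 33, 37}
Set B = {2, 3, 12, 16, 23, 27, 28, 32}
A ∪ B includes all elements in either set.
Elements from A: {7, 9, 11, 14, 26, 33, 37}
Elements from B not already included: {2, 3, 12, 16, 23, 27, 28, 32}
A ∪ B = {2, 3, 7, 9, 11, 12, 14, 16, 23, 26, 27, 28, 32, 33, 37}

{2, 3, 7, 9, 11, 12, 14, 16, 23, 26, 27, 28, 32, 33, 37}


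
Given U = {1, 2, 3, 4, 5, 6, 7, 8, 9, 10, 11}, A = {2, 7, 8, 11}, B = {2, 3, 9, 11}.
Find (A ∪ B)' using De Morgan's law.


U = {1, 2, 3, 4, 5, 6, 7, 8, 9, 10, 11}
A = {2, 7, 8, 11}, B = {2, 3, 9, 11}
A ∪ B = {2, 3, 7, 8, 9, 11}
(A ∪ B)' = U \ (A ∪ B) = {1, 4, 5, 6, 10}
Verification via A' ∩ B': A' = {1, 3, 4, 5, 6, 9, 10}, B' = {1, 4, 5, 6, 7, 8, 10}
A' ∩ B' = {1, 4, 5, 6, 10} ✓

{1, 4, 5, 6, 10}


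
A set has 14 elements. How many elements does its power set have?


The set has 14 elements.
The power set contains all possible subsets.
|P(A)| = 2^|A| = 2^14 = 16384

16384


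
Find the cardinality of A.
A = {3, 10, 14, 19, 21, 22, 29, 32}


Set A = {3, 10, 14, 19, 21, 22, 29, 32}
Listing elements: 3, 10, 14, 19, 21, 22, 29, 32
Counting: 8 elements
|A| = 8

8


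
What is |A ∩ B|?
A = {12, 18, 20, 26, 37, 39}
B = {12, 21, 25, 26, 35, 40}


Set A = {12, 18, 20, 26, 37, 39}
Set B = {12, 21, 25, 26, 35, 40}
A ∩ B = {12, 26}
|A ∩ B| = 2

2


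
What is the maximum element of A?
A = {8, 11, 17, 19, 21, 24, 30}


Set A = {8, 11, 17, 19, 21, 24, 30}
Elements in ascending order: 8, 11, 17, 19, 21, 24, 30
The largest element is 30.

30


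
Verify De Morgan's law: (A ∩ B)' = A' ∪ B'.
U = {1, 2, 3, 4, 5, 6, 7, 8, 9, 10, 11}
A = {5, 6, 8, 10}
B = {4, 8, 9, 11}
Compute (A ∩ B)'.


U = {1, 2, 3, 4, 5, 6, 7, 8, 9, 10, 11}
A = {5, 6, 8, 10}, B = {4, 8, 9, 11}
A ∩ B = {8}
(A ∩ B)' = U \ (A ∩ B) = {1, 2, 3, 4, 5, 6, 7, 9, 10, 11}
Verification via A' ∪ B': A' = {1, 2, 3, 4, 7, 9, 11}, B' = {1, 2, 3, 5, 6, 7, 10}
A' ∪ B' = {1, 2, 3, 4, 5, 6, 7, 9, 10, 11} ✓

{1, 2, 3, 4, 5, 6, 7, 9, 10, 11}
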